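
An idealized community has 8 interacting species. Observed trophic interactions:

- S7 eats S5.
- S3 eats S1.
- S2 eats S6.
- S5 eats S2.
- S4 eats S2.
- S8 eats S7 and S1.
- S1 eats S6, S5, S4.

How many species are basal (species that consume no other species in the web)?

Basal species (no prey listed): S6.
Count: 1.

1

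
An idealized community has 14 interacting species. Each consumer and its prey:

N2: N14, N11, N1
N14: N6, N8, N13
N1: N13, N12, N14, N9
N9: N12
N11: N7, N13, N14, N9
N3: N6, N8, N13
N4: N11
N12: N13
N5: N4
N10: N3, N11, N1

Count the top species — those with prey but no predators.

3

Top species (has prey, but nothing eats it): N2, N10, N5.
Count: 3.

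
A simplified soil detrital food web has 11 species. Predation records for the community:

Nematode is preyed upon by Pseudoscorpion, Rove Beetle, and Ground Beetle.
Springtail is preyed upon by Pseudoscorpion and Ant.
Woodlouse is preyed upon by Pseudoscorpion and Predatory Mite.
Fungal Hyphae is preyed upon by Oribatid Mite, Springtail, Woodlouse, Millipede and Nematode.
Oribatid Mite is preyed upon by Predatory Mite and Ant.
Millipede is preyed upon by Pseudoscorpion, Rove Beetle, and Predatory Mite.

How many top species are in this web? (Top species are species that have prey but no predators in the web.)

5

Top species (has prey, but nothing eats it): Ant, Rove Beetle, Predatory Mite, Pseudoscorpion, Ground Beetle.
Count: 5.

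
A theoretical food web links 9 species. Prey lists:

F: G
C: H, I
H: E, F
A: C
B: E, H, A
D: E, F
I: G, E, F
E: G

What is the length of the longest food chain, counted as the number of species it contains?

One longest chain: G → E → H → C → A → B.
It has 6 species and 5 links.

6 species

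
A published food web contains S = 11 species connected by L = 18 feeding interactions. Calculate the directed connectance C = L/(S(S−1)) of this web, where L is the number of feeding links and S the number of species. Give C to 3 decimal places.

The web has S = 11 species and L = 18 feeding links.
C = L / (S(S−1)) = 18 / 110 = 0.1636 ≈ 0.164.

C = 0.164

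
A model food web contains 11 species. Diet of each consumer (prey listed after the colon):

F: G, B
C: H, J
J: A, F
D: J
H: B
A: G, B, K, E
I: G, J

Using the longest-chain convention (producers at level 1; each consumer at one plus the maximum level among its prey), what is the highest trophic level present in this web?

Producers (level 1): G, B, K, E.
G → A → J → D gives D level 4.
No species has a prey at level 4, so no species reaches level 5.

4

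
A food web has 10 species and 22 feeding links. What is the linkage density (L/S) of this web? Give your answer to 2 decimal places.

L/S = 2.20

There are L = 22 links among S = 10 species.
L/S = 22/10 = 2.2000 ≈ 2.20.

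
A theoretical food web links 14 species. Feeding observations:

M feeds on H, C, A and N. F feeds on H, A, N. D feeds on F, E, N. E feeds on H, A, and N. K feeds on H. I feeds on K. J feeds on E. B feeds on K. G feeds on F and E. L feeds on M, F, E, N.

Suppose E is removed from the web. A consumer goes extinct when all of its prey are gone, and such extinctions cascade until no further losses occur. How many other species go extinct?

1

Remove E.
Round 1: J (all prey gone) → extinct.
No further losses. Total secondary extinctions: 1.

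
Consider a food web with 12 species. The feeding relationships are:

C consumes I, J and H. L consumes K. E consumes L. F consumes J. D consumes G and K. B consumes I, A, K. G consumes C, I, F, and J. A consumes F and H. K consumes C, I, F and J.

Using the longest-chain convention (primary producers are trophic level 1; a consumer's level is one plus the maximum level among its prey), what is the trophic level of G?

J is a producer → level 1.
F eats J → level 2.
G eats F (level 2); other prey at levels: J 1, I 1, C 2 → level 3.

Trophic level 3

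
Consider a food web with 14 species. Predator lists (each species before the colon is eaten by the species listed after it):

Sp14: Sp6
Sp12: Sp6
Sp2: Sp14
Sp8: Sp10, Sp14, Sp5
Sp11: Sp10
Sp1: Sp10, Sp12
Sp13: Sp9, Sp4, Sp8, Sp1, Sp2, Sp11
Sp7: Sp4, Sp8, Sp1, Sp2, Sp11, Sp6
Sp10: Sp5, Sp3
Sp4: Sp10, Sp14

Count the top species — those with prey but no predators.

Top species (has prey, but nothing eats it): Sp9, Sp6, Sp5, Sp3.
Count: 4.

4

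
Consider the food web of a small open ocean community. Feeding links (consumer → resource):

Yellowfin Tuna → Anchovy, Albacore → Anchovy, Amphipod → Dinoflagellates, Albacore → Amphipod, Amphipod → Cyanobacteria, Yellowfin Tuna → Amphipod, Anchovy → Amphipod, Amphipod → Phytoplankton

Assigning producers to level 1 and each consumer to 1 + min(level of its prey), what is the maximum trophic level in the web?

3

Producers (level 1): Phytoplankton, Dinoflagellates, Cyanobacteria.
Following each consumer down to its lowest-level prey: Phytoplankton → Amphipod → Anchovy (levels 1 through 3).
All prey of Anchovy (Amphipod 2) are at level 2 or above, so Anchovy is at level 1 + 2 = 3.
Every consumer has at least one prey at level 2 or below, so none exceeds level 3.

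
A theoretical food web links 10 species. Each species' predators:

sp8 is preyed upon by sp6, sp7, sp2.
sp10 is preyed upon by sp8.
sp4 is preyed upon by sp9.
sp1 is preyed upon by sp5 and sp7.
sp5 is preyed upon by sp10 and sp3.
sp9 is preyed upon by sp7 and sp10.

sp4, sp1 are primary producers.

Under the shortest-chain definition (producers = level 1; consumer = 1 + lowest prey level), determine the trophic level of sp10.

sp4 is a producer → level 1.
sp9 eats sp4 → level 2.
sp10 eats sp9 → level 3.
No prey of sp10 is below level 2, so 3 is the minimum.

Trophic level 3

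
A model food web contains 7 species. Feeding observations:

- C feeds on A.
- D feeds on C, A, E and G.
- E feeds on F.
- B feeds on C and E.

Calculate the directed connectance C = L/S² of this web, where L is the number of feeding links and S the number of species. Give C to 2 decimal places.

The web has S = 7 species and L = 8 feeding links.
C = L / S² = 8 / 49 = 0.1633 ≈ 0.16.

C = 0.16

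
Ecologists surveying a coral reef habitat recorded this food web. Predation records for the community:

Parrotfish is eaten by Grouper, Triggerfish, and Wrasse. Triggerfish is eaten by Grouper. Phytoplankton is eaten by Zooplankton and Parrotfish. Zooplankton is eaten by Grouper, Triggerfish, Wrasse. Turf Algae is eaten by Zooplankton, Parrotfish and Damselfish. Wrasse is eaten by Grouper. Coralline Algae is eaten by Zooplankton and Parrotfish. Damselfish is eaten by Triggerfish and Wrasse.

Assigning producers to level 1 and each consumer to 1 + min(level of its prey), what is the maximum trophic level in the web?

Producers (level 1): Coralline Algae, Phytoplankton, Turf Algae.
Following each consumer down to its lowest-level prey: Coralline Algae → Parrotfish → Grouper (levels 1 through 3).
All prey of Grouper (Parrotfish 2, Zooplankton 2, Triggerfish 3, Wrasse 3) are at level 2 or above, so Grouper is at level 1 + 2 = 3.
Every consumer has at least one prey at level 2 or below, so none exceeds level 3.

3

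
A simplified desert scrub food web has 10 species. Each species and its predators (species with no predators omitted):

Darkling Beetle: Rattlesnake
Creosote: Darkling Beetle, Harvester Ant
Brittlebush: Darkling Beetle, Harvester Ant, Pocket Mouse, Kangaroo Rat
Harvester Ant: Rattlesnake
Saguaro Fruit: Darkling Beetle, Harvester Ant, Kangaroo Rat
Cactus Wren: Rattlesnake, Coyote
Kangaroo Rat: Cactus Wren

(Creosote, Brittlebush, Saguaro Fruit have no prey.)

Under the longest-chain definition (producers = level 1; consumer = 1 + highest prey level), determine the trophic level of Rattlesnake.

Trophic level 4

Brittlebush is a producer → level 1.
Kangaroo Rat eats Brittlebush (level 1); other prey at levels: Saguaro Fruit 1 → level 2.
Cactus Wren eats Kangaroo Rat → level 3.
Rattlesnake eats Cactus Wren (level 3); other prey at levels: Darkling Beetle 2, Harvester Ant 2 → level 4.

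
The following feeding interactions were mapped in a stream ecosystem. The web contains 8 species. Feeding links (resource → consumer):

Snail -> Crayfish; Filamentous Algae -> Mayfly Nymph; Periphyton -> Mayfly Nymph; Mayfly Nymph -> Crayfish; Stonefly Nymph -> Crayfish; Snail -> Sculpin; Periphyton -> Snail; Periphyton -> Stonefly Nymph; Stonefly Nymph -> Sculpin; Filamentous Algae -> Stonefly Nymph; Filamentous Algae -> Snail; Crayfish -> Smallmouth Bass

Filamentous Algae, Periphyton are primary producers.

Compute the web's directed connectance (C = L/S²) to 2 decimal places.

C = 0.19

The web has S = 8 species and L = 12 feeding links.
C = L / S² = 12 / 64 = 0.1875 ≈ 0.19.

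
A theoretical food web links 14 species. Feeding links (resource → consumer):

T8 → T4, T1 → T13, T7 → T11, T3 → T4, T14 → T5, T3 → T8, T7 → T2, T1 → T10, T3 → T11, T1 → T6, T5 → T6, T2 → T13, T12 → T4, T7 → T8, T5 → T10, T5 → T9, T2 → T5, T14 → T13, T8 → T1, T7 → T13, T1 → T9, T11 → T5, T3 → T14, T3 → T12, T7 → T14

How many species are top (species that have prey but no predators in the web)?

Top species (has prey, but nothing eats it): T4, T10, T13, T9, T6.
Count: 5.

5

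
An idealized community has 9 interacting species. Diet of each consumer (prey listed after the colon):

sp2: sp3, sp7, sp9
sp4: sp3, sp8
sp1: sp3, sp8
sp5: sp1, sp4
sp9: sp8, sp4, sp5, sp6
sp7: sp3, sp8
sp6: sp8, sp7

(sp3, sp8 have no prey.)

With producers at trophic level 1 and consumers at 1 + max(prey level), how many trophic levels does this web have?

Producers (level 1): sp3, sp8.
sp3 → sp1 → sp5 → sp9 → sp2 gives sp2 level 5.
No species has a prey at level 5, so no species reaches level 6.

5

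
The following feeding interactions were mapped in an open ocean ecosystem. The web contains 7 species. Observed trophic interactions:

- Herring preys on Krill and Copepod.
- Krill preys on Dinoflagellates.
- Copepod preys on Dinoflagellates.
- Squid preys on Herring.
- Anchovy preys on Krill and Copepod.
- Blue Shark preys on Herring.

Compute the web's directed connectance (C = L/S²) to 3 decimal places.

The web has S = 7 species and L = 8 feeding links.
C = L / S² = 8 / 49 = 0.1633 ≈ 0.163.

C = 0.163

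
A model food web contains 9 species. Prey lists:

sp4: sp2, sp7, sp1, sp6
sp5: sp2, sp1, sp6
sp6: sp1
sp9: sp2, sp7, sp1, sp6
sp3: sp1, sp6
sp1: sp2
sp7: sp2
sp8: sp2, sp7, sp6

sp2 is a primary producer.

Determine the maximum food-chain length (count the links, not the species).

3 links

One longest chain: sp2 → sp1 → sp6 → sp9.
It has 4 species and 3 links.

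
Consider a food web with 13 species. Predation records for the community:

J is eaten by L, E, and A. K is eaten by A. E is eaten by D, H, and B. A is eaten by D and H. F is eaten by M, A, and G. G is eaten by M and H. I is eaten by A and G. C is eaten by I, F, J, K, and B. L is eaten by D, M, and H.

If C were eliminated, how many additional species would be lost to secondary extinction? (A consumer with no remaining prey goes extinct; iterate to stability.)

Remove C.
Round 1: I (all prey gone), F (all prey gone), J (all prey gone), K (all prey gone) → extinct.
Round 2: L (all prey gone), A (all prey gone), G (all prey gone), E (all prey gone) → extinct.
Round 3: D (all prey gone), M (all prey gone), B (all prey gone), H (all prey gone) → extinct.
No further losses. Total secondary extinctions: 12.

12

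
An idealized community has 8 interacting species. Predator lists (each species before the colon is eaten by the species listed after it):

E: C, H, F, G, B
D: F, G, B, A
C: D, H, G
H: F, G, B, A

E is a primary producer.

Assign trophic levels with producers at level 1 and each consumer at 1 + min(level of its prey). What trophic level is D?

Trophic level 3

E is a producer → level 1.
C eats E → level 2.
D eats C → level 3.
No prey of D is below level 2, so 3 is the minimum.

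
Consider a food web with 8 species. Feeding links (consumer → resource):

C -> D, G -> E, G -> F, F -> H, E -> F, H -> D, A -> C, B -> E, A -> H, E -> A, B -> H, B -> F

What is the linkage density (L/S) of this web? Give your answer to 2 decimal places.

L/S = 1.50

There are L = 12 links among S = 8 species.
L/S = 12/8 = 1.5000 ≈ 1.50.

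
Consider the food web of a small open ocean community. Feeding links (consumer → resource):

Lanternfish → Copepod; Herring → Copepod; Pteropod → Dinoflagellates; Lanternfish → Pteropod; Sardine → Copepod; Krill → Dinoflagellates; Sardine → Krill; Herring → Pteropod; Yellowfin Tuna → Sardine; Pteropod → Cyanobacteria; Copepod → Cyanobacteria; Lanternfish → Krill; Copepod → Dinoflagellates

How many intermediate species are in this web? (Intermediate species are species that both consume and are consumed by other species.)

4

Intermediate species (has both prey and predators): Pteropod, Krill, Copepod, Sardine.
Count: 4.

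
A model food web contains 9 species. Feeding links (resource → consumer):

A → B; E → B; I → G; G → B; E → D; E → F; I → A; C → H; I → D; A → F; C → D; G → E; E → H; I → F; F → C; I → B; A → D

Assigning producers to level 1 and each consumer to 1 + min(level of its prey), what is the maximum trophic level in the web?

Producers (level 1): I.
Following each consumer down to its lowest-level prey: I → G → E → H (levels 1 through 4).
All prey of H (E 3, C 3) are at level 3 or above, so H is at level 1 + 3 = 4.
Every consumer has at least one prey at level 3 or below, so none exceeds level 4.

4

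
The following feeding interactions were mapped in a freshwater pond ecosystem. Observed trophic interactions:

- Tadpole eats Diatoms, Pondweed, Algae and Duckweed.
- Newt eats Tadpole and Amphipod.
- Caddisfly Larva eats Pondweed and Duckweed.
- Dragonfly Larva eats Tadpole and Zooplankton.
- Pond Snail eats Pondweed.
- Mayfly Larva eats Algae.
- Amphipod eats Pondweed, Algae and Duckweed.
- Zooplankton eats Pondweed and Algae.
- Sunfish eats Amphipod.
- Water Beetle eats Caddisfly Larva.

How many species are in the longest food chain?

3 species

One longest chain: Pondweed → Amphipod → Newt.
It has 3 species and 2 links.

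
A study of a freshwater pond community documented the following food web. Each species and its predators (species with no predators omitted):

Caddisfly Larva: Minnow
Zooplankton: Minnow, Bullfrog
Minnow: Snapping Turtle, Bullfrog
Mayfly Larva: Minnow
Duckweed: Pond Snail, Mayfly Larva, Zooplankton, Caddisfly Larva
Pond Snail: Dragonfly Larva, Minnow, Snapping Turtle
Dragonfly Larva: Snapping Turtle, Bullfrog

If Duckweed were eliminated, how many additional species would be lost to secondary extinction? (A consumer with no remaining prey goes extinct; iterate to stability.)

Remove Duckweed.
Round 1: Pond Snail (all prey gone), Mayfly Larva (all prey gone), Zooplankton (all prey gone), Caddisfly Larva (all prey gone) → extinct.
Round 2: Dragonfly Larva (all prey gone), Minnow (all prey gone) → extinct.
Round 3: Snapping Turtle (all prey gone), Bullfrog (all prey gone) → extinct.
No further losses. Total secondary extinctions: 8.

8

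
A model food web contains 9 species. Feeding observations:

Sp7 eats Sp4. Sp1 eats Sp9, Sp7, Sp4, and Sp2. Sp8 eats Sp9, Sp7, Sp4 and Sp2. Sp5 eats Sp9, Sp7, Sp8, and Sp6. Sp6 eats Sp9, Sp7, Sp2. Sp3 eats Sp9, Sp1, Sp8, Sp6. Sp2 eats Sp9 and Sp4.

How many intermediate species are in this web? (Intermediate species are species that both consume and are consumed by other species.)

5

Intermediate species (has both prey and predators): Sp7, Sp2, Sp6, Sp8, Sp1.
Count: 5.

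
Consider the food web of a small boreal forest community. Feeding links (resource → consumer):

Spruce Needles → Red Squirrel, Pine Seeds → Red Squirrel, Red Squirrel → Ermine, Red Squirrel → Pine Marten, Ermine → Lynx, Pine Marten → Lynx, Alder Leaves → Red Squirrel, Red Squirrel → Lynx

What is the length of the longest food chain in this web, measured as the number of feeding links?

3 links

One longest chain: Spruce Needles → Red Squirrel → Pine Marten → Lynx.
It has 4 species and 3 links.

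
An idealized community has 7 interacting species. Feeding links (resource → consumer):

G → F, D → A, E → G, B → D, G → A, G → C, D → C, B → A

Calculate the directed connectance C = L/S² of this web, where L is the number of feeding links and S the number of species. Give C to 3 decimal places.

C = 0.163

The web has S = 7 species and L = 8 feeding links.
C = L / S² = 8 / 49 = 0.1633 ≈ 0.163.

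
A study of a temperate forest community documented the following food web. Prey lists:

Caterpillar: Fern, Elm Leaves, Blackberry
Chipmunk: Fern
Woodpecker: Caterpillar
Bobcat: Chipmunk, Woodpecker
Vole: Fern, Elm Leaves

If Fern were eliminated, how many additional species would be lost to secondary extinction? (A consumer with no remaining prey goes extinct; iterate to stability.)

Remove Fern.
Round 1: Chipmunk (all prey gone) → extinct.
No further losses. Total secondary extinctions: 1.

1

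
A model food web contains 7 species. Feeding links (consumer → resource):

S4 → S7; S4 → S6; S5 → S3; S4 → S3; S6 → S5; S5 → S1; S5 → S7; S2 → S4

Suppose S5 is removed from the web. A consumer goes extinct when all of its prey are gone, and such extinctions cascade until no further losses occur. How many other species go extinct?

Remove S5.
Round 1: S6 (all prey gone) → extinct.
No further losses. Total secondary extinctions: 1.

1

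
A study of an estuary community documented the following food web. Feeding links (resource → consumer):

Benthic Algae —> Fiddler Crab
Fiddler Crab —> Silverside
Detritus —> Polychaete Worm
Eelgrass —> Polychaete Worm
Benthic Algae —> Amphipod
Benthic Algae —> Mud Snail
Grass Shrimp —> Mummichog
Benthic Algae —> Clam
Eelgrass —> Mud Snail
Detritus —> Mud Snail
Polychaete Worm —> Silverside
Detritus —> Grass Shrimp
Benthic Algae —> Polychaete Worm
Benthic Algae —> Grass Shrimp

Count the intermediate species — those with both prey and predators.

Intermediate species (has both prey and predators): Grass Shrimp, Fiddler Crab, Polychaete Worm.
Count: 3.

3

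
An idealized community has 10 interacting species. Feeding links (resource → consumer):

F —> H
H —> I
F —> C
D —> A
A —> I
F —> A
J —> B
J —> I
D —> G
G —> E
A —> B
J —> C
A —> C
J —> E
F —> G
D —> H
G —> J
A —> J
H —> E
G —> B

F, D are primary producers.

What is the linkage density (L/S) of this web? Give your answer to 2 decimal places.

There are L = 20 links among S = 10 species.
L/S = 20/10 = 2.0000 ≈ 2.00.

L/S = 2.00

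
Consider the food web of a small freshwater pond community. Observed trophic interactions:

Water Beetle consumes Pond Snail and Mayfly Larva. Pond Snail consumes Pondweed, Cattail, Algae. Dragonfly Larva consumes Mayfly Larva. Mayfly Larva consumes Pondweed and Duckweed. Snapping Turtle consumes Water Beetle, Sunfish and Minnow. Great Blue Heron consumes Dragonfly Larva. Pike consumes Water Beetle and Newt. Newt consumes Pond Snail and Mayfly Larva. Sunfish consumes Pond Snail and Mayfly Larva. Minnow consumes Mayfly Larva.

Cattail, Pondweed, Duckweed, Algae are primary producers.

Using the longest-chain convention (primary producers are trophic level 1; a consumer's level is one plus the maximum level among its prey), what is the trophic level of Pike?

Trophic level 4

Pondweed is a producer → level 1.
Mayfly Larva eats Pondweed (level 1); other prey at levels: Duckweed 1 → level 2.
Newt eats Mayfly Larva (level 2); other prey at levels: Pond Snail 2 → level 3.
Pike eats Newt (level 3); other prey at levels: Water Beetle 3 → level 4.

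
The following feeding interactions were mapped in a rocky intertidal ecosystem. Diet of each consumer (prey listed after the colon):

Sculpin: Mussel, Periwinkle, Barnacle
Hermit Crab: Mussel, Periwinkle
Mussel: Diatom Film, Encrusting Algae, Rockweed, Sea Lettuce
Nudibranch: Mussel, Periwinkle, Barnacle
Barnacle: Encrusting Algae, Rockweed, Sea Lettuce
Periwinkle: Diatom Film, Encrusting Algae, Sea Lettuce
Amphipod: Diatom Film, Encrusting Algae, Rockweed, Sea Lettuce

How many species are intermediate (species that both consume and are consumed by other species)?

3

Intermediate species (has both prey and predators): Mussel, Periwinkle, Barnacle.
Count: 3.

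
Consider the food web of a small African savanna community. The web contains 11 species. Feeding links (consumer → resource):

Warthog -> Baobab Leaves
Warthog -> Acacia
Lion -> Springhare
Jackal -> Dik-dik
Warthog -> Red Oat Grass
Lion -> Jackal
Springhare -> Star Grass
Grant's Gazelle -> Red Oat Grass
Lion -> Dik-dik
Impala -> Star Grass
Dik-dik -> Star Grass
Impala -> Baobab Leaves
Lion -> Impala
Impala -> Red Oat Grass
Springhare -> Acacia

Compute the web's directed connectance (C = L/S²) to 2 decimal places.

C = 0.12

The web has S = 11 species and L = 15 feeding links.
C = L / S² = 15 / 121 = 0.1240 ≈ 0.12.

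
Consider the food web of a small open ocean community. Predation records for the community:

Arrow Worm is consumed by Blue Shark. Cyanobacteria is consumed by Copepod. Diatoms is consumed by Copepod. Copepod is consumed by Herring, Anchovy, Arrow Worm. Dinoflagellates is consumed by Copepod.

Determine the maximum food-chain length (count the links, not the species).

One longest chain: Dinoflagellates → Copepod → Arrow Worm → Blue Shark.
It has 4 species and 3 links.

3 links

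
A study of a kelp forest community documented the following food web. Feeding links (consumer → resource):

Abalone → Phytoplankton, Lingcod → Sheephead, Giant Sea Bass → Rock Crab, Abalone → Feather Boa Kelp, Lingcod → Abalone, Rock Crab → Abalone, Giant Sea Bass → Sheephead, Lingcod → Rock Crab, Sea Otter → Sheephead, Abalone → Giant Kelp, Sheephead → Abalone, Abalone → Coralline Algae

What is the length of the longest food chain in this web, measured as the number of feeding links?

One longest chain: Giant Kelp → Abalone → Rock Crab → Lingcod.
It has 4 species and 3 links.

3 links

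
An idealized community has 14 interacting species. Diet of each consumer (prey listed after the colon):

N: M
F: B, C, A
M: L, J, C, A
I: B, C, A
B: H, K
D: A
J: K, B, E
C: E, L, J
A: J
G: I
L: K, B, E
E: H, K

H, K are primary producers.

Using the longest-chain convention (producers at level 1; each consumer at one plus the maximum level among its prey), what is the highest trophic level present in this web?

6

Producers (level 1): H, K.
H → B → L → C → M → N gives N level 6.
No species has a prey at level 6, so no species reaches level 7.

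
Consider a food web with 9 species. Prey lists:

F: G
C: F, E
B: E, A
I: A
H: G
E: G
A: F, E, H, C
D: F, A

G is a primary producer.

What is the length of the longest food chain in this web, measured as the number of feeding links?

4 links

One longest chain: G → F → C → A → D.
It has 5 species and 4 links.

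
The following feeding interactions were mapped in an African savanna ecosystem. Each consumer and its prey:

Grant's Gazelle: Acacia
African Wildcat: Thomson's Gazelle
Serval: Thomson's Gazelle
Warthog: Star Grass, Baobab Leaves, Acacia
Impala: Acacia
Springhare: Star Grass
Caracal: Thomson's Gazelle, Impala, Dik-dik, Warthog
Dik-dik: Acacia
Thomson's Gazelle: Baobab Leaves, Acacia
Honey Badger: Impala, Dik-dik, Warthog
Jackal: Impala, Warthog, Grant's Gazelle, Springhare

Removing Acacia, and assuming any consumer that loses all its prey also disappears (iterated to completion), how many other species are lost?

Remove Acacia.
Round 1: Impala (all prey gone), Dik-dik (all prey gone), Grant's Gazelle (all prey gone) → extinct.
No further losses. Total secondary extinctions: 3.

3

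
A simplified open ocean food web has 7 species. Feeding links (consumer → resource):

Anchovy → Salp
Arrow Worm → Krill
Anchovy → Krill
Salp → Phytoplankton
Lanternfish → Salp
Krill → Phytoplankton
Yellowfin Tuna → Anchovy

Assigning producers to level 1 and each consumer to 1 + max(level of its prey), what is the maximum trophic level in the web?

4

Producers (level 1): Phytoplankton.
Phytoplankton → Salp → Anchovy → Yellowfin Tuna gives Yellowfin Tuna level 4.
No species has a prey at level 4, so no species reaches level 5.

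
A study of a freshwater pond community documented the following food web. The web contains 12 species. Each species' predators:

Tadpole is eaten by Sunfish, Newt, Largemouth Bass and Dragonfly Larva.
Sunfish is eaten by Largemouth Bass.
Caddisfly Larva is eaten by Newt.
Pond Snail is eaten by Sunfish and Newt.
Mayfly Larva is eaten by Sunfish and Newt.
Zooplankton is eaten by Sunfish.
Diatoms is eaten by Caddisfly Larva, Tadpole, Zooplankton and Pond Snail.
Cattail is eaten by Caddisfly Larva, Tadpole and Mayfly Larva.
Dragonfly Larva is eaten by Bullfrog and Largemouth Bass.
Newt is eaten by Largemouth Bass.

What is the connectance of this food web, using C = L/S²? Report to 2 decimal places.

C = 0.15

The web has S = 12 species and L = 21 feeding links.
C = L / S² = 21 / 144 = 0.1458 ≈ 0.15.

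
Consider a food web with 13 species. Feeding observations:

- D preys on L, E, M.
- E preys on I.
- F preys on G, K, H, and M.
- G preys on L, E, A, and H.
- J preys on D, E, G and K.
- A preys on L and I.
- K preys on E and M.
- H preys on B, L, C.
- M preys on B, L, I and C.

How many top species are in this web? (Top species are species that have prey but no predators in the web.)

2

Top species (has prey, but nothing eats it): J, F.
Count: 2.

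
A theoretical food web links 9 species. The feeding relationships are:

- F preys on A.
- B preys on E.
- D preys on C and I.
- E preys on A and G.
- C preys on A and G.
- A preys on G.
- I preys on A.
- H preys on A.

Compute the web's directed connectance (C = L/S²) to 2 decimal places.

C = 0.14

The web has S = 9 species and L = 11 feeding links.
C = L / S² = 11 / 81 = 0.1358 ≈ 0.14.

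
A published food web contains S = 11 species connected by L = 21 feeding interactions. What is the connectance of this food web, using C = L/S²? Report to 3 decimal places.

C = 0.174

The web has S = 11 species and L = 21 feeding links.
C = L / S² = 21 / 121 = 0.1736 ≈ 0.174.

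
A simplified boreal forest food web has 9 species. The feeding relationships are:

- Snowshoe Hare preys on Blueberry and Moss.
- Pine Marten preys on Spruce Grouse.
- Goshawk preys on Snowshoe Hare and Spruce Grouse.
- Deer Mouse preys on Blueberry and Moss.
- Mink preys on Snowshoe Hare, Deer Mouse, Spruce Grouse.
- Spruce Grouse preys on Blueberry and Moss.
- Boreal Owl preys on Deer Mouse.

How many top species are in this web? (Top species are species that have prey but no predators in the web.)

Top species (has prey, but nothing eats it): Mink, Boreal Owl, Pine Marten, Goshawk.
Count: 4.

4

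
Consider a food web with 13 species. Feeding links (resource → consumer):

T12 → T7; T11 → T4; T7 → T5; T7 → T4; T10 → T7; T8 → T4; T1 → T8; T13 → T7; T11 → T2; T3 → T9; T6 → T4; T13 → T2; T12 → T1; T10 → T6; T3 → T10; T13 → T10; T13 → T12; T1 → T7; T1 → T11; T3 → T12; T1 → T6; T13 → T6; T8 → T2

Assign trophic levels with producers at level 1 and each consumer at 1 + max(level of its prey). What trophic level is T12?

T3 is a producer → level 1.
T12 eats T3 (level 1); other prey at levels: T13 1 → level 2.

Trophic level 2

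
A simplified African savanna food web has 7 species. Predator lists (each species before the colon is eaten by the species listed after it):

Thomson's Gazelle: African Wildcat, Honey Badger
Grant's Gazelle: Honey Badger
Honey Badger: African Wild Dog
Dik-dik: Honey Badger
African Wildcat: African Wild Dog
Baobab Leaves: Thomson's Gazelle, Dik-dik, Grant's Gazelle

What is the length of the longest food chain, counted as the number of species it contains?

One longest chain: Baobab Leaves → Thomson's Gazelle → African Wildcat → African Wild Dog.
It has 4 species and 3 links.

4 species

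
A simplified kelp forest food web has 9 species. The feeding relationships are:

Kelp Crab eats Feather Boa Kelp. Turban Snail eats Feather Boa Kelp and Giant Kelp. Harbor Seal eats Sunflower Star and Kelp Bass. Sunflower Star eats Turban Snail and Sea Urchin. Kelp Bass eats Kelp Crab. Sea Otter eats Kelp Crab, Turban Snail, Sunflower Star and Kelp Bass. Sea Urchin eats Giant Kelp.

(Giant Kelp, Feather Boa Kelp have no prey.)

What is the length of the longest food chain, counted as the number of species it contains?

One longest chain: Feather Boa Kelp → Kelp Crab → Kelp Bass → Harbor Seal.
It has 4 species and 3 links.

4 species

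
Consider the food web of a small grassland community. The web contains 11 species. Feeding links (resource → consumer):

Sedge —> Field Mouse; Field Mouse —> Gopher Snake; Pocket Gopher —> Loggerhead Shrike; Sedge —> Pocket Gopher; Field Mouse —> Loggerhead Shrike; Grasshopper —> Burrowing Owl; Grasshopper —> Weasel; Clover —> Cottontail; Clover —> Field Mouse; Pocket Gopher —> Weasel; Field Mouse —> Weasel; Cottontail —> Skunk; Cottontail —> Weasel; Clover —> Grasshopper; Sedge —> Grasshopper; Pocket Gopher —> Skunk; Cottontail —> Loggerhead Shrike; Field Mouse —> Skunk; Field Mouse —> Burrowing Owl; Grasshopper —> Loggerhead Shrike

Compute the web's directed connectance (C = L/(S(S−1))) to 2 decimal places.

C = 0.18

The web has S = 11 species and L = 20 feeding links.
C = L / (S(S−1)) = 20 / 110 = 0.1818 ≈ 0.18.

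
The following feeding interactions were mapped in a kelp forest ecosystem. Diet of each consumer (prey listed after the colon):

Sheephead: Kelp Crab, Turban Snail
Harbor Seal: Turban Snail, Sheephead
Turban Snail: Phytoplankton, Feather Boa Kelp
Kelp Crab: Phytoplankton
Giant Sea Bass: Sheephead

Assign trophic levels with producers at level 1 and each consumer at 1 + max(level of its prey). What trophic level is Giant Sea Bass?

Trophic level 4

Phytoplankton is a producer → level 1.
Kelp Crab eats Phytoplankton → level 2.
Sheephead eats Kelp Crab (level 2); other prey at levels: Turban Snail 2 → level 3.
Giant Sea Bass eats Sheephead → level 4.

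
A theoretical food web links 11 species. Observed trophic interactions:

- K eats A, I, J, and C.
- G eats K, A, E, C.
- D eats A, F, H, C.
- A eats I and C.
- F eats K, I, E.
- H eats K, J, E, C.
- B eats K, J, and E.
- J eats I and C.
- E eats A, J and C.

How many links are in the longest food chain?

4 links

One longest chain: I → J → K → F → D.
It has 5 species and 4 links.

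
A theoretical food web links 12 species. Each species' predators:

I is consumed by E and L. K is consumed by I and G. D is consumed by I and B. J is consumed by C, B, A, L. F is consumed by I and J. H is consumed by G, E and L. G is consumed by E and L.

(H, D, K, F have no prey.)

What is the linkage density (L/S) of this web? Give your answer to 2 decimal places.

There are L = 17 links among S = 12 species.
L/S = 17/12 = 1.4167 ≈ 1.42.

L/S = 1.42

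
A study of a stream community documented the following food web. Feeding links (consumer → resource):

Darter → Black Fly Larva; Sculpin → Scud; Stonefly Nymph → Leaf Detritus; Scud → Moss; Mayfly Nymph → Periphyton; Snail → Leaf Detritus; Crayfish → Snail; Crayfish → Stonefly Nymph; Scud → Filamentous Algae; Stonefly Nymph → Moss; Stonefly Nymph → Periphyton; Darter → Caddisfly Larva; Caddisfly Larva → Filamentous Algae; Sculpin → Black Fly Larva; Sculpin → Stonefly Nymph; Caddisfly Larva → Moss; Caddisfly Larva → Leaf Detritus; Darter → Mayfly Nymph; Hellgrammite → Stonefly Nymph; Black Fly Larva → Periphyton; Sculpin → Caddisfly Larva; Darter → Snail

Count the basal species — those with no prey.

4

Basal species (no prey listed): Leaf Detritus, Moss, Filamentous Algae, Periphyton.
Count: 4.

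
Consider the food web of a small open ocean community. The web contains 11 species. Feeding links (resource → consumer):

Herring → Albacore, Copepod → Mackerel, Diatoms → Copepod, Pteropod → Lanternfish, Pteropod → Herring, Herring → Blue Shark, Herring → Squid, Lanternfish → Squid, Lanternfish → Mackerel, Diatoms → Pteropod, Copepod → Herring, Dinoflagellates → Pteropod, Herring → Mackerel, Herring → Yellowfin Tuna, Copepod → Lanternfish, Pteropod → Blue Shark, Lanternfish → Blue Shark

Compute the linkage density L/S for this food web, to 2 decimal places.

L/S = 1.55

There are L = 17 links among S = 11 species.
L/S = 17/11 = 1.5455 ≈ 1.55.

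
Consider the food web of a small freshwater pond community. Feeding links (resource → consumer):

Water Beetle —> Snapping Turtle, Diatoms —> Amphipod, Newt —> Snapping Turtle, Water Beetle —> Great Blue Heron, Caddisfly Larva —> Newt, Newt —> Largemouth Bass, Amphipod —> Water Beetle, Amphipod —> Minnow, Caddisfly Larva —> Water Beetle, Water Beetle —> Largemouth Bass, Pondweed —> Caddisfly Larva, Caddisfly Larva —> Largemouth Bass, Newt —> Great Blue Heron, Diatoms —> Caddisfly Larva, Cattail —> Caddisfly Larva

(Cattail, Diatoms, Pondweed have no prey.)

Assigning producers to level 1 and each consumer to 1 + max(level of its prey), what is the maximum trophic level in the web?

4

Producers (level 1): Cattail, Diatoms, Pondweed.
Cattail → Caddisfly Larva → Newt → Snapping Turtle gives Snapping Turtle level 4.
No species has a prey at level 4, so no species reaches level 5.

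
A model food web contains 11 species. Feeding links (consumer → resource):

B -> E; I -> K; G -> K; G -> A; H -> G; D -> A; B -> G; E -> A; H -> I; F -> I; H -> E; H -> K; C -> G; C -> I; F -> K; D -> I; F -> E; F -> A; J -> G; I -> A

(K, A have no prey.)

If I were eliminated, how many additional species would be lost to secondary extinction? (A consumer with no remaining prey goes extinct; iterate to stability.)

Remove I.
Every predator of it retains at least one other prey: H still has K, G, E; D still has A; C still has G; F still has K, A, E.
No consumer loses all prey, so no secondary extinctions occur.

0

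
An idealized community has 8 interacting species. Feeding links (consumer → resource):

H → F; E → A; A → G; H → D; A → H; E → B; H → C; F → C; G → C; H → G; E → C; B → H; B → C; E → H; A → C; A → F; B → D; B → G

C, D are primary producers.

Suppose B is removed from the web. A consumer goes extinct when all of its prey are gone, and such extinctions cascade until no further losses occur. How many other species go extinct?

0

Remove B.
Every predator of it retains at least one other prey: E still has C, H, A.
No consumer loses all prey, so no secondary extinctions occur.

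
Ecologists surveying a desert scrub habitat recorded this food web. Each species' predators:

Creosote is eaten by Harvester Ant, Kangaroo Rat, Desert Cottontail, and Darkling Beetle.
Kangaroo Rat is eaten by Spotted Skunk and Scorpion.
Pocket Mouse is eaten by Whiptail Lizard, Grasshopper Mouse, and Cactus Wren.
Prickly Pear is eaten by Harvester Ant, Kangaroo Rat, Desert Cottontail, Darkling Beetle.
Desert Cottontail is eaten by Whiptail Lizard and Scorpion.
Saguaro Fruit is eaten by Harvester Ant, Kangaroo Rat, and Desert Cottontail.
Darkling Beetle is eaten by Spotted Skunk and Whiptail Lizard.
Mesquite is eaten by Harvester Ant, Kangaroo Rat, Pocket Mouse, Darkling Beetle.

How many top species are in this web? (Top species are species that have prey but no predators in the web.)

Top species (has prey, but nothing eats it): Harvester Ant, Whiptail Lizard, Scorpion, Cactus Wren, Grasshopper Mouse, Spotted Skunk.
Count: 6.

6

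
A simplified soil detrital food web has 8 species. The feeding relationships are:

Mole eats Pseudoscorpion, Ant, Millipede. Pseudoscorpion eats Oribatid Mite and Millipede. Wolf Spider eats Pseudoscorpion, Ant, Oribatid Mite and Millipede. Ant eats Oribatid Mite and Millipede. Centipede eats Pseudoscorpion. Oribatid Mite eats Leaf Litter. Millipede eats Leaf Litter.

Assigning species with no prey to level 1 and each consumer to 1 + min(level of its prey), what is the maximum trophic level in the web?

Basal resources (level 1): Leaf Litter.
Following each consumer down to its lowest-level prey: Leaf Litter → Millipede → Pseudoscorpion → Centipede (levels 1 through 4).
All prey of Centipede (Pseudoscorpion 3) are at level 3 or above, so Centipede is at level 1 + 3 = 4.
Every consumer has at least one prey at level 3 or below, so none exceeds level 4.

4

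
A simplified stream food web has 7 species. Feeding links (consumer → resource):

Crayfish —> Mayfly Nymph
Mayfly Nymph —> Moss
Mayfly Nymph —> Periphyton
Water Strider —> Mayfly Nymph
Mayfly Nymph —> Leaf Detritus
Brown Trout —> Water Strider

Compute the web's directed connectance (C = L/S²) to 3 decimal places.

The web has S = 7 species and L = 6 feeding links.
C = L / S² = 6 / 49 = 0.1224 ≈ 0.122.

C = 0.122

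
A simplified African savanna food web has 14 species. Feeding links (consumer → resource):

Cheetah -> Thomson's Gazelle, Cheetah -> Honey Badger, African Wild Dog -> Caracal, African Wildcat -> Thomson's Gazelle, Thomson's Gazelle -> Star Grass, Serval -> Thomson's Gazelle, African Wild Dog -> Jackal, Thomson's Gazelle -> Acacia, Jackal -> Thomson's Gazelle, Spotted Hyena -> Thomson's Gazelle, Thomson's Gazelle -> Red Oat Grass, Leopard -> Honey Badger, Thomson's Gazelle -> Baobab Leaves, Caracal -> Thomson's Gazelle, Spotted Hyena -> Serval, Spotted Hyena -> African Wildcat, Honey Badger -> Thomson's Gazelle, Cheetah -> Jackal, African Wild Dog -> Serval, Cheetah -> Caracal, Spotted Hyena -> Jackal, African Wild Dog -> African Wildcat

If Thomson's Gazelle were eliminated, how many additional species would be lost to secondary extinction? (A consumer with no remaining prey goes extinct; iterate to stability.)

Remove Thomson's Gazelle.
Round 1: Honey Badger (all prey gone), African Wildcat (all prey gone), Jackal (all prey gone), Serval (all prey gone), Caracal (all prey gone) → extinct.
Round 2: African Wild Dog (all prey gone), Spotted Hyena (all prey gone), Cheetah (all prey gone), Leopard (all prey gone) → extinct.
No further losses. Total secondary extinctions: 9.

9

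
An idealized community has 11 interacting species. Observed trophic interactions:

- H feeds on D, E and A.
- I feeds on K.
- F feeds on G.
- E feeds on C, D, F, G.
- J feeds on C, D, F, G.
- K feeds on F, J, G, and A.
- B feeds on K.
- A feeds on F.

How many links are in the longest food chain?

4 links

One longest chain: G → F → J → K → B.
It has 5 species and 4 links.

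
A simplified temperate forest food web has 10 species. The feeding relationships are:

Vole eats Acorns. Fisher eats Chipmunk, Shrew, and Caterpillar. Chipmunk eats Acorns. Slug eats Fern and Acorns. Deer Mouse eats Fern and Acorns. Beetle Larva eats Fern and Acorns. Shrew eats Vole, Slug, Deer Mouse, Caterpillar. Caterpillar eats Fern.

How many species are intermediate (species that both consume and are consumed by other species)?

Intermediate species (has both prey and predators): Slug, Caterpillar, Chipmunk, Deer Mouse, Vole, Shrew.
Count: 6.

6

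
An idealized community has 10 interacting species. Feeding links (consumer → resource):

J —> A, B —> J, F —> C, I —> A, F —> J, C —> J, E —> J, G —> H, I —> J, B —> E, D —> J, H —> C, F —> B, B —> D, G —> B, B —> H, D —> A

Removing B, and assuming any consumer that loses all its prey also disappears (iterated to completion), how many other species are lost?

0

Remove B.
Every predator of it retains at least one other prey: F still has J, C; G still has H.
No consumer loses all prey, so no secondary extinctions occur.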